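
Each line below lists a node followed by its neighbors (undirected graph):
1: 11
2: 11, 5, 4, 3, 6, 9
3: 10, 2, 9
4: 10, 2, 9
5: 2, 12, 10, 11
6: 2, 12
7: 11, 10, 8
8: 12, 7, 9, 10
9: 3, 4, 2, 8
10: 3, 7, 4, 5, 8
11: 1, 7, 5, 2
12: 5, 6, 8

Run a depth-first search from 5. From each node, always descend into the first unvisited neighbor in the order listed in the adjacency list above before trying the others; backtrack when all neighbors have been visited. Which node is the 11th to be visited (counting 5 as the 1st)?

Visit 5
5 → 2
2 → 11
11 → 1
11 → 7
7 → 10
10 → 3
3 → 9
9 → 4
9 → 8
8 → 12
12 → 6

Visit order: 5, 2, 11, 1, 7, 10, 3, 9, 4, 8, 12, 6

12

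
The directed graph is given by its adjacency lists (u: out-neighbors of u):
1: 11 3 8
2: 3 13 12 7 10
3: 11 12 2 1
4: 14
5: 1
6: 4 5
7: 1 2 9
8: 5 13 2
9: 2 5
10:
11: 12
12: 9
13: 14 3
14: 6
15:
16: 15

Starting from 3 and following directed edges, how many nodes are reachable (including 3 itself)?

BFS from 3 visits: 3, 11, 12, 2, 1, 9, 13, 7, 10, 8, 5, 14, 6, 4
Reachable nodes: 14 of 16 total.

14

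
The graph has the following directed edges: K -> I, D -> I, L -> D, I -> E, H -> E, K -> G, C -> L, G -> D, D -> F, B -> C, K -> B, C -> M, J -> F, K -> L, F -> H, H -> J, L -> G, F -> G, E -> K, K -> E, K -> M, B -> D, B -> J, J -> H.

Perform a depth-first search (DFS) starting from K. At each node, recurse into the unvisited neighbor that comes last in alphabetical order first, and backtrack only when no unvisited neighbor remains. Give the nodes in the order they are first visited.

K -> M -> L -> G -> D -> I -> E -> F -> H -> J -> B -> C

Visit K
K → M
K → L
L → G
G → D
D → I
I → E
D → F
F → H
H → J
K → B
B → C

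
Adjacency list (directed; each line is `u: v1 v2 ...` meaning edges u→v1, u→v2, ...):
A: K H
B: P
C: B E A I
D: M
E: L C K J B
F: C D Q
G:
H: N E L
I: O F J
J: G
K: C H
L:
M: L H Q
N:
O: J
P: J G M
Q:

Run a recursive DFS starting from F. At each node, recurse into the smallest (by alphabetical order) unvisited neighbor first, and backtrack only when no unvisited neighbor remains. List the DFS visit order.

Visit F
F → C
C → A
A → H
H → E
E → B
B → P
P → G
P → J
P → M
M → L
M → Q
E → K
H → N
C → I
I → O
F → D

F, C, A, H, E, B, P, G, J, M, L, Q, K, N, I, O, D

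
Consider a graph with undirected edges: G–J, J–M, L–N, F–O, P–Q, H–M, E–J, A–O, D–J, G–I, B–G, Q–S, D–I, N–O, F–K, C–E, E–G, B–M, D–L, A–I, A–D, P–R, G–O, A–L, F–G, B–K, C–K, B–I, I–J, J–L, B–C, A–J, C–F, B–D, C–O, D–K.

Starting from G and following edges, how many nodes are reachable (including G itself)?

15

BFS from G visits: G, B, E, F, I, J, O, C, D, K, M, A, L, N, H
Reachable nodes: 15 of 19 total.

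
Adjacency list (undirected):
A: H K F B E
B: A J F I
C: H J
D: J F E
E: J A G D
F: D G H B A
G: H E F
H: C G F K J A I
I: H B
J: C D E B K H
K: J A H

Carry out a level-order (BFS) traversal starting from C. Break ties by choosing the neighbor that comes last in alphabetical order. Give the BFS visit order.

C → J → H → K → E → D → B → I → G → F → A

Visit C; enqueue J, H → queue [J, H]
Visit J; enqueue K, E, D, B → queue [H, K, E, D, B]
Visit H; enqueue I, G, F, A → queue [K, E, D, B, I, G, F, A]
Visit K → queue [E, D, B, I, G, F, A]
Visit E → queue [D, B, I, G, F, A]
Visit D → queue [B, I, G, F, A]
Visit B → queue [I, G, F, A]
Visit I → queue [G, F, A]
Visit G → queue [F, A]
Visit F → queue [A]
Visit A → queue []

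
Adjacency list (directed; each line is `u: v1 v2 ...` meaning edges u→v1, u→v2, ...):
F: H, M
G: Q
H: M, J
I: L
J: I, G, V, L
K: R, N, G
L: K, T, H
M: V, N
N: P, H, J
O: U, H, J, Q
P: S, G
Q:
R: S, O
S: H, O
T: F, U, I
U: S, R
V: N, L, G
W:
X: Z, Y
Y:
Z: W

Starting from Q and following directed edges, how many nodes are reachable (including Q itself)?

BFS from Q visits: Q
Reachable nodes: 1 of 21 total.

1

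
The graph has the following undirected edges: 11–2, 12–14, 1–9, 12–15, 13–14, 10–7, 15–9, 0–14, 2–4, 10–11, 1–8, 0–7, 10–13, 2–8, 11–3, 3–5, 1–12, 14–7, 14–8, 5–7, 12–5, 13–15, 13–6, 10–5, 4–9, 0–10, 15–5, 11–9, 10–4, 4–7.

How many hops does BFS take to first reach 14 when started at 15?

2

Level 0: 15
Level 1: 5, 9, 12, 13
Level 2: 1, 3, 4, 6, 7, 10, 11, 14
Level 3: 0, 2, 8
14 first appears at level 2.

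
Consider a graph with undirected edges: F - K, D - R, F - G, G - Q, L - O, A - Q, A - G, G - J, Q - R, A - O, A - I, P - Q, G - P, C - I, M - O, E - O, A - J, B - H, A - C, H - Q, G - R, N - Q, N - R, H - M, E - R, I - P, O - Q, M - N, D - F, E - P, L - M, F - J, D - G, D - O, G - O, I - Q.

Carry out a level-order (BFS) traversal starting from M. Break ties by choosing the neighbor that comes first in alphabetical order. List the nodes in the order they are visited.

Visit M; enqueue H, L, N, O → queue [H, L, N, O]
Visit H; enqueue B, Q → queue [L, N, O, B, Q]
Visit L → queue [N, O, B, Q]
Visit N; enqueue R → queue [O, B, Q, R]
Visit O; enqueue A, D, E, G → queue [B, Q, R, A, D, E, G]
Visit B → queue [Q, R, A, D, E, G]
Visit Q; enqueue I, P → queue [R, A, D, E, G, I, P]
Visit R → queue [A, D, E, G, I, P]
Visit A; enqueue C, J → queue [D, E, G, I, P, C, J]
Visit D; enqueue F → queue [E, G, I, P, C, J, F]
Visit E → queue [G, I, P, C, J, F]
Visit G → queue [I, P, C, J, F]
Visit I → queue [P, C, J, F]
Visit P → queue [C, J, F]
Visit C → queue [J, F]
Visit J → queue [F]
Visit F; enqueue K → queue [K]
Visit K → queue []

M H L N O B Q R A D E G I P C J F K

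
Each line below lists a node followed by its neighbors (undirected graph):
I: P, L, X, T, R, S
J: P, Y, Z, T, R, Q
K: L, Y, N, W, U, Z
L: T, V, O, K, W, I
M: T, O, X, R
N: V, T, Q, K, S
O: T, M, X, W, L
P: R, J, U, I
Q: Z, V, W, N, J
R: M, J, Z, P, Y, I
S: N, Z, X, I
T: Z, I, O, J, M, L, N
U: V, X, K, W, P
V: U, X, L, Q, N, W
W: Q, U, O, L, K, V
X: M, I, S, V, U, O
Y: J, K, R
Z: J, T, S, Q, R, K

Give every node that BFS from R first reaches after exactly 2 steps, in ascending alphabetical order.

K, L, O, Q, S, T, U, X

Level 0: R
Level 1: I, J, M, P, Y, Z
Level 2: K, L, O, Q, S, T, U, X
Level 3: N, V, W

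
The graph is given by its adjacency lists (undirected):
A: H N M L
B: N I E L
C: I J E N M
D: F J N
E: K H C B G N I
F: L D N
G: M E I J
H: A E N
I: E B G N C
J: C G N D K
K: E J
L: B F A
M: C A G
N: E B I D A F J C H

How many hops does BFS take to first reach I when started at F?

2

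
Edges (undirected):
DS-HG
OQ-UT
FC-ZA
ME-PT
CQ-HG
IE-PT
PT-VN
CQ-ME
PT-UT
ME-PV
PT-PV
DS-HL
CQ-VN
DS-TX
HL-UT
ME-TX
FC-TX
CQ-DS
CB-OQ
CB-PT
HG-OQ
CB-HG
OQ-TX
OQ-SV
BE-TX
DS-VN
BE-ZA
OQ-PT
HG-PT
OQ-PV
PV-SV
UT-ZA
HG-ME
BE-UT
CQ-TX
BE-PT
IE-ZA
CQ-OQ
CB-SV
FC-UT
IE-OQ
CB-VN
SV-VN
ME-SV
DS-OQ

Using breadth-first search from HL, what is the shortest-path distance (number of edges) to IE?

3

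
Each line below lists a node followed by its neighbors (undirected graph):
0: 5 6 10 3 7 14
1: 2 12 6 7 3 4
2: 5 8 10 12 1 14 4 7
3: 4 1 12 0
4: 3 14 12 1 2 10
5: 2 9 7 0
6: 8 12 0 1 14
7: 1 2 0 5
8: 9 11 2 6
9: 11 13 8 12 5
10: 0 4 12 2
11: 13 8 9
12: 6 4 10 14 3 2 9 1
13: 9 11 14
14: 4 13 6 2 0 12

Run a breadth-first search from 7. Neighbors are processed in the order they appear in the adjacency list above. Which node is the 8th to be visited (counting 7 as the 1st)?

3

Visit 7; enqueue 1, 2, 0, 5 → queue [1, 2, 0, 5]
Visit 1; enqueue 12, 6, 3, 4 → queue [2, 0, 5, 12, 6, 3, 4]
Visit 2; enqueue 8, 10, 14 → queue [0, 5, 12, 6, 3, 4, 8, 10, 14]
Visit 0 → queue [5, 12, 6, 3, 4, 8, 10, 14]
Visit 5; enqueue 9 → queue [12, 6, 3, 4, 8, 10, 14, 9]
Visit 12 → queue [6, 3, 4, 8, 10, 14, 9]
Visit 6 → queue [3, 4, 8, 10, 14, 9]
Visit 3 → queue [4, 8, 10, 14, 9]
Visit 4 → queue [8, 10, 14, 9]
Visit 8; enqueue 11 → queue [10, 14, 9, 11]
Visit 10 → queue [14, 9, 11]
Visit 14; enqueue 13 → queue [9, 11, 13]
Visit 9 → queue [11, 13]
Visit 11 → queue [13]
Visit 13 → queue []

Visit order: 7, 1, 2, 0, 5, 12, 6, 3, 4, 8, 10, 14, 9, 11, 13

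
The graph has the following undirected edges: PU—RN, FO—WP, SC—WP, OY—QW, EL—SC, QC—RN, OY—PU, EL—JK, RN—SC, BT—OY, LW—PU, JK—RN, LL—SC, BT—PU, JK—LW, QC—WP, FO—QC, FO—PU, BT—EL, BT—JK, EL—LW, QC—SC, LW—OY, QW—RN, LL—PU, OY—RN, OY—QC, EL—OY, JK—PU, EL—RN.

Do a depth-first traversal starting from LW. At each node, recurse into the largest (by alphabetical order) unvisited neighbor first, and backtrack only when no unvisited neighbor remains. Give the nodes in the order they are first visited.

Visit LW
LW → PU
PU → RN
RN → SC
SC → WP
WP → QC
QC → OY
OY → QW
OY → EL
EL → JK
JK → BT
QC → FO
SC → LL

LW, PU, RN, SC, WP, QC, OY, QW, EL, JK, BT, FO, LL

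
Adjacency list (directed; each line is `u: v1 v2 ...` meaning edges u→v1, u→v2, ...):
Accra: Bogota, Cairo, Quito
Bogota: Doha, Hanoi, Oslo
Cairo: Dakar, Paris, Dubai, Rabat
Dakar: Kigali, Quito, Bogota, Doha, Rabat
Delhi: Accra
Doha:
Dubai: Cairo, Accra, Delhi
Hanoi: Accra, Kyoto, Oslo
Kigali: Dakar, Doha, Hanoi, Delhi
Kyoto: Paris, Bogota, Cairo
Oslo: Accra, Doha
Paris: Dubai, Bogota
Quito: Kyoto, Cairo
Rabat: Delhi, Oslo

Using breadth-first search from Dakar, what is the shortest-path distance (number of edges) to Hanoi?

2

Level 0: Dakar
Level 1: Bogota, Doha, Kigali, Quito, Rabat
Level 2: Cairo, Delhi, Hanoi, Kyoto, Oslo
Level 3: Accra, Dubai, Paris
Hanoi first appears at level 2.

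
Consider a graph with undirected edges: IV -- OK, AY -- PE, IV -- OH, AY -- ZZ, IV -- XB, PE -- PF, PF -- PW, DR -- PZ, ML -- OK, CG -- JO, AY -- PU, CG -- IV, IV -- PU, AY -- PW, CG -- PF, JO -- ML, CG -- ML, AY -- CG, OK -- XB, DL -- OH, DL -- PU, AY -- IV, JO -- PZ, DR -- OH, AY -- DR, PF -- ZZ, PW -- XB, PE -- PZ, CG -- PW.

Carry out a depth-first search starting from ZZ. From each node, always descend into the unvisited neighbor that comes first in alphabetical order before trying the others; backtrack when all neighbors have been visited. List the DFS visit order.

Visit ZZ
ZZ → AY
AY → CG
CG → IV
IV → OH
OH → DL
DL → PU
OH → DR
DR → PZ
PZ → JO
JO → ML
ML → OK
OK → XB
XB → PW
PW → PF
PF → PE

ZZ AY CG IV OH DL PU DR PZ JO ML OK XB PW PF PE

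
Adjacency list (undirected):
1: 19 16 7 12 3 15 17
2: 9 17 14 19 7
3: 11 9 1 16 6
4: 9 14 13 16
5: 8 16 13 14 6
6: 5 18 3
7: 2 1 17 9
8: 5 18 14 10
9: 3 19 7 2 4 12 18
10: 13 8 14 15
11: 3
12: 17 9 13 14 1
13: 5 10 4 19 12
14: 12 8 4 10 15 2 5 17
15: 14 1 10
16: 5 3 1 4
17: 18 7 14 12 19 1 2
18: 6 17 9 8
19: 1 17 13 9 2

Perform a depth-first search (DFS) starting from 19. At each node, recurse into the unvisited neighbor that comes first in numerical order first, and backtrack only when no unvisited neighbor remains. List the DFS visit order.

Visit 19
19 → 1
1 → 3
3 → 6
6 → 5
5 → 8
8 → 10
10 → 13
13 → 4
4 → 9
9 → 2
2 → 7
7 → 17
17 → 12
12 → 14
14 → 15
17 → 18
4 → 16
3 → 11

19 → 1 → 3 → 6 → 5 → 8 → 10 → 13 → 4 → 9 → 2 → 7 → 17 → 12 → 14 → 15 → 18 → 16 → 11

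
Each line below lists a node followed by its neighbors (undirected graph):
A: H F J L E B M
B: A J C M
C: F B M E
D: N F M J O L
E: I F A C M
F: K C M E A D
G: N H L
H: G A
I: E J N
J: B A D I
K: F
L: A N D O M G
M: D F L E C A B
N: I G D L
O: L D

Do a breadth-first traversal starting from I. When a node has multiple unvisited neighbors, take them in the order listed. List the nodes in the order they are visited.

Visit I; enqueue E, J, N → queue [E, J, N]
Visit E; enqueue F, A, C, M → queue [J, N, F, A, C, M]
Visit J; enqueue B, D → queue [N, F, A, C, M, B, D]
Visit N; enqueue G, L → queue [F, A, C, M, B, D, G, L]
Visit F; enqueue K → queue [A, C, M, B, D, G, L, K]
Visit A; enqueue H → queue [C, M, B, D, G, L, K, H]
Visit C → queue [M, B, D, G, L, K, H]
Visit M → queue [B, D, G, L, K, H]
Visit B → queue [D, G, L, K, H]
Visit D; enqueue O → queue [G, L, K, H, O]
Visit G → queue [L, K, H, O]
Visit L → queue [K, H, O]
Visit K → queue [H, O]
Visit H → queue [O]
Visit O → queue []

I, E, J, N, F, A, C, M, B, D, G, L, K, H, O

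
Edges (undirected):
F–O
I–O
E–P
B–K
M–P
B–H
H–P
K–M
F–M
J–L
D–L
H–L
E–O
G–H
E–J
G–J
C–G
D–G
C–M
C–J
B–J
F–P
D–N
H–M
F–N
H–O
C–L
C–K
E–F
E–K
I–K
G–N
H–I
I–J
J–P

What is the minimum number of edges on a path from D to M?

3

Level 0: D
Level 1: G, L, N
Level 2: C, F, H, J
Level 3: B, E, I, K, M, O, P
M first appears at level 3.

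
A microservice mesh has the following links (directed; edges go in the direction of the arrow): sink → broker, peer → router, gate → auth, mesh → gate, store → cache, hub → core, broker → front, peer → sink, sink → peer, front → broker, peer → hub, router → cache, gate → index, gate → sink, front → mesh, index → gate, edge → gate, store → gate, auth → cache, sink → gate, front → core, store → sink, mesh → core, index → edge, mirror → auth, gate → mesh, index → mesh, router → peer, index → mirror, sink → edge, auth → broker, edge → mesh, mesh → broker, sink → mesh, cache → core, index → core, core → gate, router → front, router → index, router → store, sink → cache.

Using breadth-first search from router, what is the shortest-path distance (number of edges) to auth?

3

Level 0: router
Level 1: cache, front, index, peer, store
Level 2: broker, core, edge, gate, hub, mesh, mirror, sink
Level 3: auth
auth first appears at level 3.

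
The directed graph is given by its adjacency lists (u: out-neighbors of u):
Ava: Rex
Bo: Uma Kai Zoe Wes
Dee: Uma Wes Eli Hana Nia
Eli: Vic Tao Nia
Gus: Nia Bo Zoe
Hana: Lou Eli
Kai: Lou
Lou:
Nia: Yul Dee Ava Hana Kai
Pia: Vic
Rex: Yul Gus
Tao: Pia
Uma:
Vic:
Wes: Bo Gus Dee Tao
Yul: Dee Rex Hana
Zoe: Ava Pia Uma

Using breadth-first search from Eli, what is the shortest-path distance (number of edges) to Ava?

Level 0: Eli
Level 1: Nia, Tao, Vic
Level 2: Ava, Dee, Hana, Kai, Pia, Yul
Level 3: Lou, Rex, Uma, Wes
Level 4: Bo, Gus
Level 5: Zoe
Ava first appears at level 2.

2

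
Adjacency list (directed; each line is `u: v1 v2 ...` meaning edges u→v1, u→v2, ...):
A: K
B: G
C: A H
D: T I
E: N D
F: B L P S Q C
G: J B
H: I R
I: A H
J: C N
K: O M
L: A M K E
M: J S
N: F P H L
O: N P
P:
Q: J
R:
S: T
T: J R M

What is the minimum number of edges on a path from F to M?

2

Level 0: F
Level 1: B, C, L, P, Q, S
Level 2: A, E, G, H, J, K, M, T
Level 3: D, I, N, O, R
M first appears at level 2.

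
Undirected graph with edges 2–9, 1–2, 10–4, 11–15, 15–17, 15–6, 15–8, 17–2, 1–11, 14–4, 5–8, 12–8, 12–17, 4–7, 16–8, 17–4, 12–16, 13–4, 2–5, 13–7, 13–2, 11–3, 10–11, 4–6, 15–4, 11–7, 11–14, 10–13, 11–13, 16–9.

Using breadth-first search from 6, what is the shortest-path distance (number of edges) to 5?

3

Level 0: 6
Level 1: 4, 15
Level 2: 7, 8, 10, 11, 13, 14, 17
Level 3: 1, 2, 3, 5, 12, 16
Level 4: 9
5 first appears at level 3.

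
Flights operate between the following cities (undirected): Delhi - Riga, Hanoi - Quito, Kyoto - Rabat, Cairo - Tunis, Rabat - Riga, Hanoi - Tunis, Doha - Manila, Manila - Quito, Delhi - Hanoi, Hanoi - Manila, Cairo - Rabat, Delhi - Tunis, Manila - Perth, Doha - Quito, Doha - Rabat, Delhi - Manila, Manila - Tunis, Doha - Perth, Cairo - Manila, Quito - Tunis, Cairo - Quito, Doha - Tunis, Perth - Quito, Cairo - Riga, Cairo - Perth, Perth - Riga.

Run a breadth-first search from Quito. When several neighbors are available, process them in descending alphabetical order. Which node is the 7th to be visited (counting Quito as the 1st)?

Visit Quito; enqueue Tunis, Perth, Manila, Hanoi, Doha, Cairo → queue [Tunis, Perth, Manila, Hanoi, Doha, Cairo]
Visit Tunis; enqueue Delhi → queue [Perth, Manila, Hanoi, Doha, Cairo, Delhi]
Visit Perth; enqueue Riga → queue [Manila, Hanoi, Doha, Cairo, Delhi, Riga]
Visit Manila → queue [Hanoi, Doha, Cairo, Delhi, Riga]
Visit Hanoi → queue [Doha, Cairo, Delhi, Riga]
Visit Doha; enqueue Rabat → queue [Cairo, Delhi, Riga, Rabat]
Visit Cairo → queue [Delhi, Riga, Rabat]
Visit Delhi → queue [Riga, Rabat]
Visit Riga → queue [Rabat]
Visit Rabat; enqueue Kyoto → queue [Kyoto]
Visit Kyoto → queue []

Visit order: Quito, Tunis, Perth, Manila, Hanoi, Doha, Cairo, Delhi, Riga, Rabat, Kyoto

Cairo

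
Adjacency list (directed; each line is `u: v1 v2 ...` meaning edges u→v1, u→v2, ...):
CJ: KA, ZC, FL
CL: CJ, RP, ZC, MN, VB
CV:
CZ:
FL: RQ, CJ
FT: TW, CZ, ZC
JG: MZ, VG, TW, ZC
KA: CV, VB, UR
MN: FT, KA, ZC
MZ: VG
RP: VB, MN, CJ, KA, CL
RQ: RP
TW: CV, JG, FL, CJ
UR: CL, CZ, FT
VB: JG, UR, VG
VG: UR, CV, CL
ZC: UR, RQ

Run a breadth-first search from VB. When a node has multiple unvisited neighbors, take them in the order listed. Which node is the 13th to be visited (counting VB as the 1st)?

CJ

Visit VB; enqueue JG, UR, VG → queue [JG, UR, VG]
Visit JG; enqueue MZ, TW, ZC → queue [UR, VG, MZ, TW, ZC]
Visit UR; enqueue CL, CZ, FT → queue [VG, MZ, TW, ZC, CL, CZ, FT]
Visit VG; enqueue CV → queue [MZ, TW, ZC, CL, CZ, FT, CV]
Visit MZ → queue [TW, ZC, CL, CZ, FT, CV]
Visit TW; enqueue FL, CJ → queue [ZC, CL, CZ, FT, CV, FL, CJ]
Visit ZC; enqueue RQ → queue [CL, CZ, FT, CV, FL, CJ, RQ]
Visit CL; enqueue RP, MN → queue [CZ, FT, CV, FL, CJ, RQ, RP, MN]
Visit CZ → queue [FT, CV, FL, CJ, RQ, RP, MN]
Visit FT → queue [CV, FL, CJ, RQ, RP, MN]
Visit CV → queue [FL, CJ, RQ, RP, MN]
Visit FL → queue [CJ, RQ, RP, MN]
Visit CJ; enqueue KA → queue [RQ, RP, MN, KA]
Visit RQ → queue [RP, MN, KA]
Visit RP → queue [MN, KA]
Visit MN → queue [KA]
Visit KA → queue []

Visit order: VB, JG, UR, VG, MZ, TW, ZC, CL, CZ, FT, CV, FL, CJ, RQ, RP, MN, KA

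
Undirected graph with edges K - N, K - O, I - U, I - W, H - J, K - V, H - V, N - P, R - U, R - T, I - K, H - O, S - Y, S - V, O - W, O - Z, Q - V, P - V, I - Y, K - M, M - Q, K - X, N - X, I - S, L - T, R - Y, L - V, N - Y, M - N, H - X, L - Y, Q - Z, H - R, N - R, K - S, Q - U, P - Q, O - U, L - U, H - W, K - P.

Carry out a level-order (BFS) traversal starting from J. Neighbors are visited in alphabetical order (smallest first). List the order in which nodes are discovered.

Visit J; enqueue H → queue [H]
Visit H; enqueue O, R, V, W, X → queue [O, R, V, W, X]
Visit O; enqueue K, U, Z → queue [R, V, W, X, K, U, Z]
Visit R; enqueue N, T, Y → queue [V, W, X, K, U, Z, N, T, Y]
Visit V; enqueue L, P, Q, S → queue [W, X, K, U, Z, N, T, Y, L, P, Q, S]
Visit W; enqueue I → queue [X, K, U, Z, N, T, Y, L, P, Q, S, I]
Visit X → queue [K, U, Z, N, T, Y, L, P, Q, S, I]
Visit K; enqueue M → queue [U, Z, N, T, Y, L, P, Q, S, I, M]
Visit U → queue [Z, N, T, Y, L, P, Q, S, I, M]
Visit Z → queue [N, T, Y, L, P, Q, S, I, M]
Visit N → queue [T, Y, L, P, Q, S, I, M]
Visit T → queue [Y, L, P, Q, S, I, M]
Visit Y → queue [L, P, Q, S, I, M]
Visit L → queue [P, Q, S, I, M]
Visit P → queue [Q, S, I, M]
Visit Q → queue [S, I, M]
Visit S → queue [I, M]
Visit I → queue [M]
Visit M → queue []

J -> H -> O -> R -> V -> W -> X -> K -> U -> Z -> N -> T -> Y -> L -> P -> Q -> S -> I -> M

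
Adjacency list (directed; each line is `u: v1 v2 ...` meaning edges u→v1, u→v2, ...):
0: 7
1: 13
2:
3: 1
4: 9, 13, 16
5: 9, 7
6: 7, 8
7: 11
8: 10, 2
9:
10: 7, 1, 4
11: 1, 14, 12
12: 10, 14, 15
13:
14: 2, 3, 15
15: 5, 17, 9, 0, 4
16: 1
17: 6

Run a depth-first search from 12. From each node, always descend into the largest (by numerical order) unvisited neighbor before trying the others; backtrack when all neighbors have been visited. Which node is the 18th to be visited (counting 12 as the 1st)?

Visit 12
12 → 15
15 → 17
17 → 6
6 → 8
8 → 10
10 → 7
7 → 11
11 → 14
14 → 3
3 → 1
1 → 13
14 → 2
10 → 4
4 → 16
4 → 9
15 → 5
15 → 0

Visit order: 12, 15, 17, 6, 8, 10, 7, 11, 14, 3, 1, 13, 2, 4, 16, 9, 5, 0

0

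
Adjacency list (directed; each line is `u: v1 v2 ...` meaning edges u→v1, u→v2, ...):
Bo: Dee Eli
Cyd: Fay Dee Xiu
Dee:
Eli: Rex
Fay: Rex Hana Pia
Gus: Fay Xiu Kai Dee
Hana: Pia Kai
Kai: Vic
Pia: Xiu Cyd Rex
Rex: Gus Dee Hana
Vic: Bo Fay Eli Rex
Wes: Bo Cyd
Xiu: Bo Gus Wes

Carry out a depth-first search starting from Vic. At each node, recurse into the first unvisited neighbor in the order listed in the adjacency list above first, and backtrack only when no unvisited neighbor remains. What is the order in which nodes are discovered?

Vic Bo Dee Eli Rex Gus Fay Hana Pia Xiu Wes Cyd Kai

Visit Vic
Vic → Bo
Bo → Dee
Bo → Eli
Eli → Rex
Rex → Gus
Gus → Fay
Fay → Hana
Hana → Pia
Pia → Xiu
Xiu → Wes
Wes → Cyd
Hana → Kai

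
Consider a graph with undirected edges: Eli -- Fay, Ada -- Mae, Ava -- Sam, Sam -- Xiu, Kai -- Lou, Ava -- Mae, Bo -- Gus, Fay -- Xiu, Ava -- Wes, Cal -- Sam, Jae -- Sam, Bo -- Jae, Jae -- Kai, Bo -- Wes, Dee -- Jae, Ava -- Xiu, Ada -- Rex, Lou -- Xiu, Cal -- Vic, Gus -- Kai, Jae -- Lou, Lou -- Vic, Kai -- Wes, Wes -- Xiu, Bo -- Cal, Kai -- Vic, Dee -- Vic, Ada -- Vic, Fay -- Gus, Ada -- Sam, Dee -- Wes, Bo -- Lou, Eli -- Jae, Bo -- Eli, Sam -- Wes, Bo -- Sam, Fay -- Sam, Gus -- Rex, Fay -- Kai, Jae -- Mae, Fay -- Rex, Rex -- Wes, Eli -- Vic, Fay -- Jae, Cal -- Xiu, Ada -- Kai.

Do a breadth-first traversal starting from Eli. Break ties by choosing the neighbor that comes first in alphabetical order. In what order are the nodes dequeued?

Eli, Bo, Fay, Jae, Vic, Cal, Gus, Lou, Sam, Wes, Kai, Rex, Xiu, Dee, Mae, Ada, Ava

Visit Eli; enqueue Bo, Fay, Jae, Vic → queue [Bo, Fay, Jae, Vic]
Visit Bo; enqueue Cal, Gus, Lou, Sam, Wes → queue [Fay, Jae, Vic, Cal, Gus, Lou, Sam, Wes]
Visit Fay; enqueue Kai, Rex, Xiu → queue [Jae, Vic, Cal, Gus, Lou, Sam, Wes, Kai, Rex, Xiu]
Visit Jae; enqueue Dee, Mae → queue [Vic, Cal, Gus, Lou, Sam, Wes, Kai, Rex, Xiu, Dee, Mae]
Visit Vic; enqueue Ada → queue [Cal, Gus, Lou, Sam, Wes, Kai, Rex, Xiu, Dee, Mae, Ada]
Visit Cal → queue [Gus, Lou, Sam, Wes, Kai, Rex, Xiu, Dee, Mae, Ada]
Visit Gus → queue [Lou, Sam, Wes, Kai, Rex, Xiu, Dee, Mae, Ada]
Visit Lou → queue [Sam, Wes, Kai, Rex, Xiu, Dee, Mae, Ada]
Visit Sam; enqueue Ava → queue [Wes, Kai, Rex, Xiu, Dee, Mae, Ada, Ava]
Visit Wes → queue [Kai, Rex, Xiu, Dee, Mae, Ada, Ava]
Visit Kai → queue [Rex, Xiu, Dee, Mae, Ada, Ava]
Visit Rex → queue [Xiu, Dee, Mae, Ada, Ava]
Visit Xiu → queue [Dee, Mae, Ada, Ava]
Visit Dee → queue [Mae, Ada, Ava]
Visit Mae → queue [Ada, Ava]
Visit Ada → queue [Ava]
Visit Ava → queue []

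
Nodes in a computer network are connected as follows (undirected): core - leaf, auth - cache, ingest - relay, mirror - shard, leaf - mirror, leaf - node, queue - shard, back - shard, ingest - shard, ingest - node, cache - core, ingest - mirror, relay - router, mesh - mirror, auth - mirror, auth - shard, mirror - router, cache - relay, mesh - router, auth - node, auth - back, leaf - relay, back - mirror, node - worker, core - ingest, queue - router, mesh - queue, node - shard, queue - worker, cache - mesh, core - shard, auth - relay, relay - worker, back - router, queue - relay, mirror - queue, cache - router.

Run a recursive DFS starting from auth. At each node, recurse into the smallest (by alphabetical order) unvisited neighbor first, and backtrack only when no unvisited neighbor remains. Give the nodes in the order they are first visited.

auth, back, mirror, ingest, core, cache, mesh, queue, relay, leaf, node, shard, worker, router

Visit auth
auth → back
back → mirror
mirror → ingest
ingest → core
core → cache
cache → mesh
mesh → queue
queue → relay
relay → leaf
leaf → node
node → shard
node → worker
relay → router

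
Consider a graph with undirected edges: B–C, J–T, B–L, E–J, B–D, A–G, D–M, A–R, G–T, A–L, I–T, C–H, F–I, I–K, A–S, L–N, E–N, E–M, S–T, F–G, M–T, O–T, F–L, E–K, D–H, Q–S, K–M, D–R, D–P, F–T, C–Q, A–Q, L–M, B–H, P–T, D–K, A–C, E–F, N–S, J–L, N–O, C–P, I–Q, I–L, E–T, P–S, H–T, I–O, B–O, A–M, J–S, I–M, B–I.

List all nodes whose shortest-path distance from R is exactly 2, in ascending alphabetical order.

Level 0: R
Level 1: A, D
Level 2: B, C, G, H, K, L, M, P, Q, S
Level 3: E, F, I, J, N, O, T

B, C, G, H, K, L, M, P, Q, S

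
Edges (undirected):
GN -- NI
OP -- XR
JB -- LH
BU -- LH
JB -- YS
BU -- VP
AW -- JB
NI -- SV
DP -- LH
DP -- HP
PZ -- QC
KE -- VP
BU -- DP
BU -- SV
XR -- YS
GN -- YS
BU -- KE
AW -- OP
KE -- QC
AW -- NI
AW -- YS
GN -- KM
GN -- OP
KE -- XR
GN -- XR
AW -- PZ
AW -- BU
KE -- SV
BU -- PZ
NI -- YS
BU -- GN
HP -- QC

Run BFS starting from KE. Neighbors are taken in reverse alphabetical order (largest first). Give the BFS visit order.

Visit KE; enqueue XR, VP, SV, QC, BU → queue [XR, VP, SV, QC, BU]
Visit XR; enqueue YS, OP, GN → queue [VP, SV, QC, BU, YS, OP, GN]
Visit VP → queue [SV, QC, BU, YS, OP, GN]
Visit SV; enqueue NI → queue [QC, BU, YS, OP, GN, NI]
Visit QC; enqueue PZ, HP → queue [BU, YS, OP, GN, NI, PZ, HP]
Visit BU; enqueue LH, DP, AW → queue [YS, OP, GN, NI, PZ, HP, LH, DP, AW]
Visit YS; enqueue JB → queue [OP, GN, NI, PZ, HP, LH, DP, AW, JB]
Visit OP → queue [GN, NI, PZ, HP, LH, DP, AW, JB]
Visit GN; enqueue KM → queue [NI, PZ, HP, LH, DP, AW, JB, KM]
Visit NI → queue [PZ, HP, LH, DP, AW, JB, KM]
Visit PZ → queue [HP, LH, DP, AW, JB, KM]
Visit HP → queue [LH, DP, AW, JB, KM]
Visit LH → queue [DP, AW, JB, KM]
Visit DP → queue [AW, JB, KM]
Visit AW → queue [JB, KM]
Visit JB → queue [KM]
Visit KM → queue []

KE → XR → VP → SV → QC → BU → YS → OP → GN → NI → PZ → HP → LH → DP → AW → JB → KM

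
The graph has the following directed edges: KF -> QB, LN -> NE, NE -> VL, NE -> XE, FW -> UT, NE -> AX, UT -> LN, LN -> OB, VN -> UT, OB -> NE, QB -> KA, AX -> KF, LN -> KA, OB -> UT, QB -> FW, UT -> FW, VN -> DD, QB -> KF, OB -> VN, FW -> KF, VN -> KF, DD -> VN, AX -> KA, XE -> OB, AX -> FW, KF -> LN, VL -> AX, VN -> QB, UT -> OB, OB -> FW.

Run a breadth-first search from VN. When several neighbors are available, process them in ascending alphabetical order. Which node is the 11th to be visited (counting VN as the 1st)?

AX

Visit VN; enqueue DD, KF, QB, UT → queue [DD, KF, QB, UT]
Visit DD → queue [KF, QB, UT]
Visit KF; enqueue LN → queue [QB, UT, LN]
Visit QB; enqueue FW, KA → queue [UT, LN, FW, KA]
Visit UT; enqueue OB → queue [LN, FW, KA, OB]
Visit LN; enqueue NE → queue [FW, KA, OB, NE]
Visit FW → queue [KA, OB, NE]
Visit KA → queue [OB, NE]
Visit OB → queue [NE]
Visit NE; enqueue AX, VL, XE → queue [AX, VL, XE]
Visit AX → queue [VL, XE]
Visit VL → queue [XE]
Visit XE → queue []

Visit order: VN, DD, KF, QB, UT, LN, FW, KA, OB, NE, AX, VL, XE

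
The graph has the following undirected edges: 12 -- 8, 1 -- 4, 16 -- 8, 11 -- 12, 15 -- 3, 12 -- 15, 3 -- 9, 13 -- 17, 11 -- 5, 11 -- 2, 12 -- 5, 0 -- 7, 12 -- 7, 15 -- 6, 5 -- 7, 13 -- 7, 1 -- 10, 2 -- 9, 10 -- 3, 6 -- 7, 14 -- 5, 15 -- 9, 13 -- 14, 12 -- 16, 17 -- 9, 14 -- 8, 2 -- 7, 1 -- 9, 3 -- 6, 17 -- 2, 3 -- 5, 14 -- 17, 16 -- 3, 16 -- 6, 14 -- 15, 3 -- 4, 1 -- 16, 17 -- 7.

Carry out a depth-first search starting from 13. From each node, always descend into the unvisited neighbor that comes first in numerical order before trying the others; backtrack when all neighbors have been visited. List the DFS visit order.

13 → 7 → 0 → 2 → 9 → 1 → 4 → 3 → 5 → 11 → 12 → 8 → 14 → 15 → 6 → 16 → 17 → 10

Visit 13
13 → 7
7 → 0
7 → 2
2 → 9
9 → 1
1 → 4
4 → 3
3 → 5
5 → 11
11 → 12
12 → 8
8 → 14
14 → 15
15 → 6
6 → 16
14 → 17
3 → 10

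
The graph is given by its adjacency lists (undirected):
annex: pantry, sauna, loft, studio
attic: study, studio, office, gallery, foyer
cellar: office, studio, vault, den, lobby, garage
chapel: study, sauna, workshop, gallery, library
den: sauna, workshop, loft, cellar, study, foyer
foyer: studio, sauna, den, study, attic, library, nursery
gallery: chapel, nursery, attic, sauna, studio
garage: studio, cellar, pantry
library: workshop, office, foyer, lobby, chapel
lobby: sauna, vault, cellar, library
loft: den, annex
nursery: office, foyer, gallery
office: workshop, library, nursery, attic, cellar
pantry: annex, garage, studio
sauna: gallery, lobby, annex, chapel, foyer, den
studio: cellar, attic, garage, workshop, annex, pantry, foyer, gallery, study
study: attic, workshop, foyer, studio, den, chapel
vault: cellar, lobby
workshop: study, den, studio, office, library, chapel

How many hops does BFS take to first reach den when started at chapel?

Level 0: chapel
Level 1: gallery, library, sauna, study, workshop
Level 2: annex, attic, den, foyer, lobby, nursery, office, studio
Level 3: cellar, garage, loft, pantry, vault
den first appears at level 2.

2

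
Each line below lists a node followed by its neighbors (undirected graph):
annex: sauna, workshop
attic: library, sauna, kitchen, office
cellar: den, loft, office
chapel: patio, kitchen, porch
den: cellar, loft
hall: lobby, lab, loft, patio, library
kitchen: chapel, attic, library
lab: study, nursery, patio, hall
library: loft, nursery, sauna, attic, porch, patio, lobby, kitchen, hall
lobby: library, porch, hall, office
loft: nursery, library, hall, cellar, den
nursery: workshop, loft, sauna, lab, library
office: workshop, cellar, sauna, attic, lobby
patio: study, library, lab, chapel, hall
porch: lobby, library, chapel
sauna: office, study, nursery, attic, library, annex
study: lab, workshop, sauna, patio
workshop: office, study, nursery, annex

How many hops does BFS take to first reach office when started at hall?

Level 0: hall
Level 1: lab, library, lobby, loft, patio
Level 2: attic, cellar, chapel, den, kitchen, nursery, office, porch, sauna, study
Level 3: annex, workshop
office first appears at level 2.

2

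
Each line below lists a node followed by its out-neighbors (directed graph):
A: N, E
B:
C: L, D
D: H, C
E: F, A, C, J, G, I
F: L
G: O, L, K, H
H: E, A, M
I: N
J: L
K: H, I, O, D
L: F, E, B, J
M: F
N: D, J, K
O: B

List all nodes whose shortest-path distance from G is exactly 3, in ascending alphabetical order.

C, N

Level 0: G
Level 1: H, K, L, O
Level 2: A, B, D, E, F, I, J, M
Level 3: C, N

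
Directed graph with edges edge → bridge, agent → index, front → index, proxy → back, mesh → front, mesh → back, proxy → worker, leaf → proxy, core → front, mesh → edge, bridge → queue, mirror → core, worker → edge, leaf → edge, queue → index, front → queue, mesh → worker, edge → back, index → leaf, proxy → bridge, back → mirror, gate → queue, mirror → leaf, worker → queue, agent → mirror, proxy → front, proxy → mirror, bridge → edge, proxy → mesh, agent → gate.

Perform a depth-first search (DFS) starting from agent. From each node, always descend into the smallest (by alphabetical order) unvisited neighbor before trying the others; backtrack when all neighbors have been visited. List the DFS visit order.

agent -> gate -> queue -> index -> leaf -> edge -> back -> mirror -> core -> front -> bridge -> proxy -> mesh -> worker

Visit agent
agent → gate
gate → queue
queue → index
index → leaf
leaf → edge
edge → back
back → mirror
mirror → core
core → front
edge → bridge
leaf → proxy
proxy → mesh
mesh → worker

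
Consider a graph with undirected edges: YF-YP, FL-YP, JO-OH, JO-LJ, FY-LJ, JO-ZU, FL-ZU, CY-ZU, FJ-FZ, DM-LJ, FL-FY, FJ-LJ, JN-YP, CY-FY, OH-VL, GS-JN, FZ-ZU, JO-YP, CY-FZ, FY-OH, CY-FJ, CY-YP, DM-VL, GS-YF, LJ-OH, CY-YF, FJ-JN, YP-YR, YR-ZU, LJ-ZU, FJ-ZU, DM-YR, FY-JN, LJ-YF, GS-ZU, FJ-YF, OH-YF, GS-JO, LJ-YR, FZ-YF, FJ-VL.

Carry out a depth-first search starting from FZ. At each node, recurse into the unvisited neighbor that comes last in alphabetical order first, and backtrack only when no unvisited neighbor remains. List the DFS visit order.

FZ, ZU, YR, YP, YF, OH, VL, FJ, LJ, JO, GS, JN, FY, FL, CY, DM

Visit FZ
FZ → ZU
ZU → YR
YR → YP
YP → YF
YF → OH
OH → VL
VL → FJ
FJ → LJ
LJ → JO
JO → GS
GS → JN
JN → FY
FY → FL
FY → CY
LJ → DM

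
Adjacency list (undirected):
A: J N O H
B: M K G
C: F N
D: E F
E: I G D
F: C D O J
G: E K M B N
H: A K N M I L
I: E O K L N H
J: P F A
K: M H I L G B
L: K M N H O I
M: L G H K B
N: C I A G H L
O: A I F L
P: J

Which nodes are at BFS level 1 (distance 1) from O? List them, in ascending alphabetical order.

Level 0: O
Level 1: A, F, I, L
Level 2: C, D, E, H, J, K, M, N
Level 3: B, G, P

A, F, I, L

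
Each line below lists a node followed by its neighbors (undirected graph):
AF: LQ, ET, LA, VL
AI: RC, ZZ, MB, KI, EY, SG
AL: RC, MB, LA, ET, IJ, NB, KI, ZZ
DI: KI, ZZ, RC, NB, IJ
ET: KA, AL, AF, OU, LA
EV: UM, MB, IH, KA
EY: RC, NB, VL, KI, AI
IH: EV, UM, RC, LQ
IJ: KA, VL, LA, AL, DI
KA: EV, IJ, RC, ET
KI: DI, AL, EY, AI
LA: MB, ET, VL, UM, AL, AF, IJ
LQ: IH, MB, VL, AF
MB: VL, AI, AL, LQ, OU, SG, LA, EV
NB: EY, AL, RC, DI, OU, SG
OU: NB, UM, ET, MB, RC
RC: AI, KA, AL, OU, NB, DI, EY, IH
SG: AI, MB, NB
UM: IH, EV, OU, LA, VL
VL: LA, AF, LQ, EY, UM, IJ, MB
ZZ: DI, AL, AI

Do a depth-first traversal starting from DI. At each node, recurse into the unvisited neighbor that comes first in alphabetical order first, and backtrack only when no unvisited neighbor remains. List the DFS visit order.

Visit DI
DI → IJ
IJ → AL
AL → ET
ET → AF
AF → LA
LA → MB
MB → AI
AI → EY
EY → KI
EY → NB
NB → OU
OU → RC
RC → IH
IH → EV
EV → KA
EV → UM
UM → VL
VL → LQ
NB → SG
AI → ZZ

DI -> IJ -> AL -> ET -> AF -> LA -> MB -> AI -> EY -> KI -> NB -> OU -> RC -> IH -> EV -> KA -> UM -> VL -> LQ -> SG -> ZZ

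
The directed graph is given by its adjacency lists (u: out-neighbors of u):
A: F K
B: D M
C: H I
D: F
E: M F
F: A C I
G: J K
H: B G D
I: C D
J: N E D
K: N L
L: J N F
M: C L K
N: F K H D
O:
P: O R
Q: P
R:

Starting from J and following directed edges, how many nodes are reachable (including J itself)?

14

BFS from J visits: J, D, E, N, F, M, H, K, A, C, I, L, B, G
Reachable nodes: 14 of 18 total.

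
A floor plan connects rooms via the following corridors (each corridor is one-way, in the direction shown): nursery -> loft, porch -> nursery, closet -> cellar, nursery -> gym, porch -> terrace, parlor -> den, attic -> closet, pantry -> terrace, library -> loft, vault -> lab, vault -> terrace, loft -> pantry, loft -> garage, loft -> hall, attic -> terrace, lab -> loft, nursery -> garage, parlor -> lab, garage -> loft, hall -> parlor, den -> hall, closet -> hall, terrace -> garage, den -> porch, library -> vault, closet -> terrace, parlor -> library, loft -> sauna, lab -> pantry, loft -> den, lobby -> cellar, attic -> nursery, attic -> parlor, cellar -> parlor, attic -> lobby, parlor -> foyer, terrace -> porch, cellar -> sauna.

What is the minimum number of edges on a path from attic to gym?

Level 0: attic
Level 1: closet, lobby, nursery, parlor, terrace
Level 2: cellar, den, foyer, garage, gym, hall, lab, library, loft, porch
Level 3: pantry, sauna, vault
gym first appears at level 2.

2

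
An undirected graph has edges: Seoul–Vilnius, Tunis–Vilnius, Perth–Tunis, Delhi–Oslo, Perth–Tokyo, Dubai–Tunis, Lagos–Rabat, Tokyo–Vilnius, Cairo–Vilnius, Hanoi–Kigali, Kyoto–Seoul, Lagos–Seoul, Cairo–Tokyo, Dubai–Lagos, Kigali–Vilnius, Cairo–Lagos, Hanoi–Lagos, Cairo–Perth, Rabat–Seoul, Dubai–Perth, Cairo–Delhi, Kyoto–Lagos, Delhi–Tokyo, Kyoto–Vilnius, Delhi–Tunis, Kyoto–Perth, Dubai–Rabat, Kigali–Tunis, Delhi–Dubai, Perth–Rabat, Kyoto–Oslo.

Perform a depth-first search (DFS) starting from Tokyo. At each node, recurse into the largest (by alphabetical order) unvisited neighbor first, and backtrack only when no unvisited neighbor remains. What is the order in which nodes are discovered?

Tokyo Vilnius Tunis Perth Rabat Seoul Lagos Kyoto Oslo Delhi Dubai Cairo Hanoi Kigali

Visit Tokyo
Tokyo → Vilnius
Vilnius → Tunis
Tunis → Perth
Perth → Rabat
Rabat → Seoul
Seoul → Lagos
Lagos → Kyoto
Kyoto → Oslo
Oslo → Delhi
Delhi → Dubai
Delhi → Cairo
Lagos → Hanoi
Hanoi → Kigali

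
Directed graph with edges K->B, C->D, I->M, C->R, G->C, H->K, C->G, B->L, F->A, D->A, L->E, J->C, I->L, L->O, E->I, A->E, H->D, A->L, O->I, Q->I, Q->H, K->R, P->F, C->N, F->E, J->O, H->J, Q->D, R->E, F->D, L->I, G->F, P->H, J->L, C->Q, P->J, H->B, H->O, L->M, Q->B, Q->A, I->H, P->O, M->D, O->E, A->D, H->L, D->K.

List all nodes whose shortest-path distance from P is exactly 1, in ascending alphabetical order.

F, H, J, O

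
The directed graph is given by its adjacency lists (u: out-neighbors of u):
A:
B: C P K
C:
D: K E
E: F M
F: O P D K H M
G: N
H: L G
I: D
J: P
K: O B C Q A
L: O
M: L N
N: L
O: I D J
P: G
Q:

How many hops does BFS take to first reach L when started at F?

2

Level 0: F
Level 1: D, H, K, M, O, P
Level 2: A, B, C, E, G, I, J, L, N, Q
L first appears at level 2.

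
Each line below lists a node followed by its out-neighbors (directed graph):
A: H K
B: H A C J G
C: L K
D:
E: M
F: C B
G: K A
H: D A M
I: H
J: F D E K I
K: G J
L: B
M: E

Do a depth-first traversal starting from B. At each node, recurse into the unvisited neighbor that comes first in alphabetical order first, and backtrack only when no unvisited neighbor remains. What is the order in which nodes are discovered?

Visit B
B → A
A → H
H → D
H → M
M → E
A → K
K → G
K → J
J → F
F → C
C → L
J → I

B → A → H → D → M → E → K → G → J → F → C → L → I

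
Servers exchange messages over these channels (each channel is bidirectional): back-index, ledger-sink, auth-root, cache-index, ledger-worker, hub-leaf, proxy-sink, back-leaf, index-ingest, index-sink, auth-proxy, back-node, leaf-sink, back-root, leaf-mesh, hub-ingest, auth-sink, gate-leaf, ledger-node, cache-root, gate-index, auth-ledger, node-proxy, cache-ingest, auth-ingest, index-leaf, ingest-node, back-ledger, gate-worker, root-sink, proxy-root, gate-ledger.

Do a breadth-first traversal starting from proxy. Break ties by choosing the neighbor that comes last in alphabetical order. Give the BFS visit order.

proxy, sink, root, node, auth, ledger, leaf, index, cache, back, ingest, worker, gate, mesh, hub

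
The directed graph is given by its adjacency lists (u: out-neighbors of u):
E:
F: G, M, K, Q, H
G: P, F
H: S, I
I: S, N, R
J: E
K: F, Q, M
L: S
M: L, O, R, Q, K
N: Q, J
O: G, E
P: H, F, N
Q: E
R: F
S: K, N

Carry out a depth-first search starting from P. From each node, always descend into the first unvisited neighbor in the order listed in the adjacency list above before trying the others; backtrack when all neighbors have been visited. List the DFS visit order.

P → H → S → K → F → G → M → L → O → E → R → Q → N → J → I

Visit P
P → H
H → S
S → K
K → F
F → G
F → M
M → L
M → O
O → E
M → R
M → Q
S → N
N → J
H → I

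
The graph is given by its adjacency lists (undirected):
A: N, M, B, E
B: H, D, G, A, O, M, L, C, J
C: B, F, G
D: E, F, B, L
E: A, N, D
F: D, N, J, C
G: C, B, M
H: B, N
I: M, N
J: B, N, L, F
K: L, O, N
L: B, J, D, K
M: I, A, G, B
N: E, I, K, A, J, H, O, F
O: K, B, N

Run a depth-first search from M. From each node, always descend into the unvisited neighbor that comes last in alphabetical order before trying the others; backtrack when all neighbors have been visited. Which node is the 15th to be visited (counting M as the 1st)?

C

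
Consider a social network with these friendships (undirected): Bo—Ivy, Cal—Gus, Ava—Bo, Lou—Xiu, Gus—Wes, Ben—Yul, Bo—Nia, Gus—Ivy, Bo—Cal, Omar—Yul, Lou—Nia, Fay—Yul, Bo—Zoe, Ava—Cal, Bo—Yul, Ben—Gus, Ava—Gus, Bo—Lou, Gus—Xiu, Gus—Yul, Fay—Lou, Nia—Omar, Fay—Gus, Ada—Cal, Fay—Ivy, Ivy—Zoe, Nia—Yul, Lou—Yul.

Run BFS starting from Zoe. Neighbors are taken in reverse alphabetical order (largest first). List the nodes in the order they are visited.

Visit Zoe; enqueue Ivy, Bo → queue [Ivy, Bo]
Visit Ivy; enqueue Gus, Fay → queue [Bo, Gus, Fay]
Visit Bo; enqueue Yul, Nia, Lou, Cal, Ava → queue [Gus, Fay, Yul, Nia, Lou, Cal, Ava]
Visit Gus; enqueue Xiu, Wes, Ben → queue [Fay, Yul, Nia, Lou, Cal, Ava, Xiu, Wes, Ben]
Visit Fay → queue [Yul, Nia, Lou, Cal, Ava, Xiu, Wes, Ben]
Visit Yul; enqueue Omar → queue [Nia, Lou, Cal, Ava, Xiu, Wes, Ben, Omar]
Visit Nia → queue [Lou, Cal, Ava, Xiu, Wes, Ben, Omar]
Visit Lou → queue [Cal, Ava, Xiu, Wes, Ben, Omar]
Visit Cal; enqueue Ada → queue [Ava, Xiu, Wes, Ben, Omar, Ada]
Visit Ava → queue [Xiu, Wes, Ben, Omar, Ada]
Visit Xiu → queue [Wes, Ben, Omar, Ada]
Visit Wes → queue [Ben, Omar, Ada]
Visit Ben → queue [Omar, Ada]
Visit Omar → queue [Ada]
Visit Ada → queue []

Zoe, Ivy, Bo, Gus, Fay, Yul, Nia, Lou, Cal, Ava, Xiu, Wes, Ben, Omar, Ada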